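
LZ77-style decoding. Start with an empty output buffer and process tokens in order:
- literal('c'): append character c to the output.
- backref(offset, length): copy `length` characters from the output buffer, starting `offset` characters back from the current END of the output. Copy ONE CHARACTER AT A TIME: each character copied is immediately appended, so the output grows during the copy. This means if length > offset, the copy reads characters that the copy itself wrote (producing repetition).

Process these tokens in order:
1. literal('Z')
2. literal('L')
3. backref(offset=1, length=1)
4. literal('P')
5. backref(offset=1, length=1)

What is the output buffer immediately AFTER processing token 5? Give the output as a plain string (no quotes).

Answer: ZLLPP

Derivation:
Token 1: literal('Z'). Output: "Z"
Token 2: literal('L'). Output: "ZL"
Token 3: backref(off=1, len=1). Copied 'L' from pos 1. Output: "ZLL"
Token 4: literal('P'). Output: "ZLLP"
Token 5: backref(off=1, len=1). Copied 'P' from pos 3. Output: "ZLLPP"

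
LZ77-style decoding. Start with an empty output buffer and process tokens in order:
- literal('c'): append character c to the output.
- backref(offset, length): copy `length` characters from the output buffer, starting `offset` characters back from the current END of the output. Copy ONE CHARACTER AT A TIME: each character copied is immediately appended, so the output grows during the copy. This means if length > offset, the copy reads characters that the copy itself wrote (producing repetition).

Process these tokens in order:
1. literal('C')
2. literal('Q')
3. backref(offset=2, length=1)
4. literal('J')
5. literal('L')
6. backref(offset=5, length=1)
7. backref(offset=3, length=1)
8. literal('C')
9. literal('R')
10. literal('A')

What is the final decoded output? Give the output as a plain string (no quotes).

Token 1: literal('C'). Output: "C"
Token 2: literal('Q'). Output: "CQ"
Token 3: backref(off=2, len=1). Copied 'C' from pos 0. Output: "CQC"
Token 4: literal('J'). Output: "CQCJ"
Token 5: literal('L'). Output: "CQCJL"
Token 6: backref(off=5, len=1). Copied 'C' from pos 0. Output: "CQCJLC"
Token 7: backref(off=3, len=1). Copied 'J' from pos 3. Output: "CQCJLCJ"
Token 8: literal('C'). Output: "CQCJLCJC"
Token 9: literal('R'). Output: "CQCJLCJCR"
Token 10: literal('A'). Output: "CQCJLCJCRA"

Answer: CQCJLCJCRA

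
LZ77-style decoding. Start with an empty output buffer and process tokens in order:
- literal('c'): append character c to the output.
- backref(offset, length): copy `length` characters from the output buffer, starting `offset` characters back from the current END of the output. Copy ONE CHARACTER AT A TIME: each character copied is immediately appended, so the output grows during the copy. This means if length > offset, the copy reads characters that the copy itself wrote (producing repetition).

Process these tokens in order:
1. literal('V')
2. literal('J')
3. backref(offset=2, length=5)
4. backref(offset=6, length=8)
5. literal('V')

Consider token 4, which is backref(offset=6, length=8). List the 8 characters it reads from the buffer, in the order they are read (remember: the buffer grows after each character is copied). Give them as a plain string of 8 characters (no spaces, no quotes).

Answer: JVJVJVJV

Derivation:
Token 1: literal('V'). Output: "V"
Token 2: literal('J'). Output: "VJ"
Token 3: backref(off=2, len=5) (overlapping!). Copied 'VJVJV' from pos 0. Output: "VJVJVJV"
Token 4: backref(off=6, len=8). Buffer before: "VJVJVJV" (len 7)
  byte 1: read out[1]='J', append. Buffer now: "VJVJVJVJ"
  byte 2: read out[2]='V', append. Buffer now: "VJVJVJVJV"
  byte 3: read out[3]='J', append. Buffer now: "VJVJVJVJVJ"
  byte 4: read out[4]='V', append. Buffer now: "VJVJVJVJVJV"
  byte 5: read out[5]='J', append. Buffer now: "VJVJVJVJVJVJ"
  byte 6: read out[6]='V', append. Buffer now: "VJVJVJVJVJVJV"
  byte 7: read out[7]='J', append. Buffer now: "VJVJVJVJVJVJVJ"
  byte 8: read out[8]='V', append. Buffer now: "VJVJVJVJVJVJVJV"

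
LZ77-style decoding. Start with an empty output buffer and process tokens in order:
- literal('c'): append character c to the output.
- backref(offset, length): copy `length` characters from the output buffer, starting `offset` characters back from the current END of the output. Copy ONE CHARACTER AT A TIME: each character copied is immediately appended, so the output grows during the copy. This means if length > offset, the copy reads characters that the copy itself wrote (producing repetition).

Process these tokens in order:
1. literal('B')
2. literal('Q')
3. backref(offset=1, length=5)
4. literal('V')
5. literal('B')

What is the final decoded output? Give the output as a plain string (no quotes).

Answer: BQQQQQQVB

Derivation:
Token 1: literal('B'). Output: "B"
Token 2: literal('Q'). Output: "BQ"
Token 3: backref(off=1, len=5) (overlapping!). Copied 'QQQQQ' from pos 1. Output: "BQQQQQQ"
Token 4: literal('V'). Output: "BQQQQQQV"
Token 5: literal('B'). Output: "BQQQQQQVB"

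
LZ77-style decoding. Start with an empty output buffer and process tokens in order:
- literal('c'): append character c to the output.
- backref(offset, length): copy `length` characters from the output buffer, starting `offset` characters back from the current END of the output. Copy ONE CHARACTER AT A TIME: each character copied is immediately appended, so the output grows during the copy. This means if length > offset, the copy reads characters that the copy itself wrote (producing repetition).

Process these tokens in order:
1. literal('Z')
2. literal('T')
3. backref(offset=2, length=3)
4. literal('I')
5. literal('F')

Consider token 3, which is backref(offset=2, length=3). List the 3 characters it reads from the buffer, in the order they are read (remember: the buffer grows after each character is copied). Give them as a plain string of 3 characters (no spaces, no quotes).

Token 1: literal('Z'). Output: "Z"
Token 2: literal('T'). Output: "ZT"
Token 3: backref(off=2, len=3). Buffer before: "ZT" (len 2)
  byte 1: read out[0]='Z', append. Buffer now: "ZTZ"
  byte 2: read out[1]='T', append. Buffer now: "ZTZT"
  byte 3: read out[2]='Z', append. Buffer now: "ZTZTZ"

Answer: ZTZ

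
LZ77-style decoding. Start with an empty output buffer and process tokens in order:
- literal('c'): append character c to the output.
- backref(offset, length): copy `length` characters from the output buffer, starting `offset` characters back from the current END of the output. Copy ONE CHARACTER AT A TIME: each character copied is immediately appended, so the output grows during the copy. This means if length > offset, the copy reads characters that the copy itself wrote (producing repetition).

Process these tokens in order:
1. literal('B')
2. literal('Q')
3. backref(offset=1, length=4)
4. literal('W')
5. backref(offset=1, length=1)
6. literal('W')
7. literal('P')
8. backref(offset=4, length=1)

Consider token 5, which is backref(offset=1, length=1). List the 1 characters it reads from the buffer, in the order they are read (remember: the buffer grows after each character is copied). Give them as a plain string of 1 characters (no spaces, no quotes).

Answer: W

Derivation:
Token 1: literal('B'). Output: "B"
Token 2: literal('Q'). Output: "BQ"
Token 3: backref(off=1, len=4) (overlapping!). Copied 'QQQQ' from pos 1. Output: "BQQQQQ"
Token 4: literal('W'). Output: "BQQQQQW"
Token 5: backref(off=1, len=1). Buffer before: "BQQQQQW" (len 7)
  byte 1: read out[6]='W', append. Buffer now: "BQQQQQWW"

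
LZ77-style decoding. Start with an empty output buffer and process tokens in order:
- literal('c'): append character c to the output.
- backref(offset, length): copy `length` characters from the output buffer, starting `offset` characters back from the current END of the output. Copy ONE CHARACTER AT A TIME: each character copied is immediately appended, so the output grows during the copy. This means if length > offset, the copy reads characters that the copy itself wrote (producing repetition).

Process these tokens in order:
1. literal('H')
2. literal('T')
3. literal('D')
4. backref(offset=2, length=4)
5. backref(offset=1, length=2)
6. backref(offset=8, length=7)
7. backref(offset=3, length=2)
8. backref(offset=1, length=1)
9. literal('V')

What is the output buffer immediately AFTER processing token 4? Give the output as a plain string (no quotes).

Token 1: literal('H'). Output: "H"
Token 2: literal('T'). Output: "HT"
Token 3: literal('D'). Output: "HTD"
Token 4: backref(off=2, len=4) (overlapping!). Copied 'TDTD' from pos 1. Output: "HTDTDTD"

Answer: HTDTDTD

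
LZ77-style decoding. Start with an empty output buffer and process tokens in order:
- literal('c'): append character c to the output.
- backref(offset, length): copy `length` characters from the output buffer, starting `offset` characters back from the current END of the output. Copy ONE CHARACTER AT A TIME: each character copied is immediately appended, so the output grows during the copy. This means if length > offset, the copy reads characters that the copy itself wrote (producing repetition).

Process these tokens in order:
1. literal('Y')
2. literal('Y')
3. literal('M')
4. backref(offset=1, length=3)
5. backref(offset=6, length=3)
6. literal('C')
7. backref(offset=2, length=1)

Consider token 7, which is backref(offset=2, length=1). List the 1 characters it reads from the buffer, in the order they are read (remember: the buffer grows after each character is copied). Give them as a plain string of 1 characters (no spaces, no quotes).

Answer: M

Derivation:
Token 1: literal('Y'). Output: "Y"
Token 2: literal('Y'). Output: "YY"
Token 3: literal('M'). Output: "YYM"
Token 4: backref(off=1, len=3) (overlapping!). Copied 'MMM' from pos 2. Output: "YYMMMM"
Token 5: backref(off=6, len=3). Copied 'YYM' from pos 0. Output: "YYMMMMYYM"
Token 6: literal('C'). Output: "YYMMMMYYMC"
Token 7: backref(off=2, len=1). Buffer before: "YYMMMMYYMC" (len 10)
  byte 1: read out[8]='M', append. Buffer now: "YYMMMMYYMCM"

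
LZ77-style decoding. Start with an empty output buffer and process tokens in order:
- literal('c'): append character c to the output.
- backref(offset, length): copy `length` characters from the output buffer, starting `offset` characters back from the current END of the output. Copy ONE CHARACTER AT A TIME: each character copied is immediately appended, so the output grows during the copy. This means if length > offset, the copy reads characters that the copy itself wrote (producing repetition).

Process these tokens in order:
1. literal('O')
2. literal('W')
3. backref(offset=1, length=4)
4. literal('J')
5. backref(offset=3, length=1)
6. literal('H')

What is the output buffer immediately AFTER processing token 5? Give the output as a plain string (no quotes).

Token 1: literal('O'). Output: "O"
Token 2: literal('W'). Output: "OW"
Token 3: backref(off=1, len=4) (overlapping!). Copied 'WWWW' from pos 1. Output: "OWWWWW"
Token 4: literal('J'). Output: "OWWWWWJ"
Token 5: backref(off=3, len=1). Copied 'W' from pos 4. Output: "OWWWWWJW"

Answer: OWWWWWJW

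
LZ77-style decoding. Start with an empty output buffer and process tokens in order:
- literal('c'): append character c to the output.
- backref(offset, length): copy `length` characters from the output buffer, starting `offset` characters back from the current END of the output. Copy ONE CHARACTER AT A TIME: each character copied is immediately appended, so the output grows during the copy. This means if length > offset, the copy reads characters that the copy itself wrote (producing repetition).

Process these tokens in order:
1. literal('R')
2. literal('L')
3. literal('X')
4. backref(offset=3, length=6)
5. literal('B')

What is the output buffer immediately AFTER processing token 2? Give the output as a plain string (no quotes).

Answer: RL

Derivation:
Token 1: literal('R'). Output: "R"
Token 2: literal('L'). Output: "RL"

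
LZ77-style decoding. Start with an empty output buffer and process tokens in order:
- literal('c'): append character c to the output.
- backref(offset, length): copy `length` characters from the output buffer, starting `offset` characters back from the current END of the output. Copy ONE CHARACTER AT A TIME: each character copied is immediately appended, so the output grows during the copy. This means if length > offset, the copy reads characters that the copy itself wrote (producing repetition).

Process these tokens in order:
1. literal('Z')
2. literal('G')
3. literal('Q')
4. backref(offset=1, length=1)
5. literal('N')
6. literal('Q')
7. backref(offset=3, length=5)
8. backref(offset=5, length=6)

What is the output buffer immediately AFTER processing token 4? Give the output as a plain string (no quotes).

Token 1: literal('Z'). Output: "Z"
Token 2: literal('G'). Output: "ZG"
Token 3: literal('Q'). Output: "ZGQ"
Token 4: backref(off=1, len=1). Copied 'Q' from pos 2. Output: "ZGQQ"

Answer: ZGQQ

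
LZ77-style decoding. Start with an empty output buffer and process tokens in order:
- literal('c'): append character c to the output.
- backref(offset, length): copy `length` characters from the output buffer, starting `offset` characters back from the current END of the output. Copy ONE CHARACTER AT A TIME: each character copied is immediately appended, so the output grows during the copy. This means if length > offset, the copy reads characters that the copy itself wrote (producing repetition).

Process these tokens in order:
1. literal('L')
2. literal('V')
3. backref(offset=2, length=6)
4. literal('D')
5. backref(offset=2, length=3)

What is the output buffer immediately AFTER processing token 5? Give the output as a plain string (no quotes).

Token 1: literal('L'). Output: "L"
Token 2: literal('V'). Output: "LV"
Token 3: backref(off=2, len=6) (overlapping!). Copied 'LVLVLV' from pos 0. Output: "LVLVLVLV"
Token 4: literal('D'). Output: "LVLVLVLVD"
Token 5: backref(off=2, len=3) (overlapping!). Copied 'VDV' from pos 7. Output: "LVLVLVLVDVDV"

Answer: LVLVLVLVDVDV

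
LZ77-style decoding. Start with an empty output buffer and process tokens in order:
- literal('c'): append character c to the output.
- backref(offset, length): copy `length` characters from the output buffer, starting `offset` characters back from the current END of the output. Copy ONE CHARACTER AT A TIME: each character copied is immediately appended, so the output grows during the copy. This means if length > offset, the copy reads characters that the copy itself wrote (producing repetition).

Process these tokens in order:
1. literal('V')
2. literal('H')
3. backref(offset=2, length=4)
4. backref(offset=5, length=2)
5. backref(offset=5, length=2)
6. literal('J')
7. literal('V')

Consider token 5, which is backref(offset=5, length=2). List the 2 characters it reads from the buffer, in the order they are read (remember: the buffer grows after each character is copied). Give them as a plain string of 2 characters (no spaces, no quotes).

Token 1: literal('V'). Output: "V"
Token 2: literal('H'). Output: "VH"
Token 3: backref(off=2, len=4) (overlapping!). Copied 'VHVH' from pos 0. Output: "VHVHVH"
Token 4: backref(off=5, len=2). Copied 'HV' from pos 1. Output: "VHVHVHHV"
Token 5: backref(off=5, len=2). Buffer before: "VHVHVHHV" (len 8)
  byte 1: read out[3]='H', append. Buffer now: "VHVHVHHVH"
  byte 2: read out[4]='V', append. Buffer now: "VHVHVHHVHV"

Answer: HV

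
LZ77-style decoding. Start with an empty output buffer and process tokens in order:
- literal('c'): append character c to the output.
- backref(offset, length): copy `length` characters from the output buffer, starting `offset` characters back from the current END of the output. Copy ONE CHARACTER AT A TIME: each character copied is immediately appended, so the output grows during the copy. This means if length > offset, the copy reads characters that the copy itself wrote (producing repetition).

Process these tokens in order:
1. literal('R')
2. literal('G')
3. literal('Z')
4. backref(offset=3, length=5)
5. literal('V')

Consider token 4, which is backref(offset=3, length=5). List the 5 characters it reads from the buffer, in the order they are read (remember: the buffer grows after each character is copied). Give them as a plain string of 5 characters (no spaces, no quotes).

Token 1: literal('R'). Output: "R"
Token 2: literal('G'). Output: "RG"
Token 3: literal('Z'). Output: "RGZ"
Token 4: backref(off=3, len=5). Buffer before: "RGZ" (len 3)
  byte 1: read out[0]='R', append. Buffer now: "RGZR"
  byte 2: read out[1]='G', append. Buffer now: "RGZRG"
  byte 3: read out[2]='Z', append. Buffer now: "RGZRGZ"
  byte 4: read out[3]='R', append. Buffer now: "RGZRGZR"
  byte 5: read out[4]='G', append. Buffer now: "RGZRGZRG"

Answer: RGZRG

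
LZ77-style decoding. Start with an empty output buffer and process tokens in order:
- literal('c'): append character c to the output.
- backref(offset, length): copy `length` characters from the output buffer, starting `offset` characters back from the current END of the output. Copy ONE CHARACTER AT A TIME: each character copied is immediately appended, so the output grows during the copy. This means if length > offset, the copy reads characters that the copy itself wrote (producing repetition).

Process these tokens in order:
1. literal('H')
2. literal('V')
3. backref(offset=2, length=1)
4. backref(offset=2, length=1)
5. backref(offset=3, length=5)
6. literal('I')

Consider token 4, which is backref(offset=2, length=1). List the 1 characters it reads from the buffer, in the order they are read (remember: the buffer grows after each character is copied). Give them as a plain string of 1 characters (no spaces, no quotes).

Token 1: literal('H'). Output: "H"
Token 2: literal('V'). Output: "HV"
Token 3: backref(off=2, len=1). Copied 'H' from pos 0. Output: "HVH"
Token 4: backref(off=2, len=1). Buffer before: "HVH" (len 3)
  byte 1: read out[1]='V', append. Buffer now: "HVHV"

Answer: V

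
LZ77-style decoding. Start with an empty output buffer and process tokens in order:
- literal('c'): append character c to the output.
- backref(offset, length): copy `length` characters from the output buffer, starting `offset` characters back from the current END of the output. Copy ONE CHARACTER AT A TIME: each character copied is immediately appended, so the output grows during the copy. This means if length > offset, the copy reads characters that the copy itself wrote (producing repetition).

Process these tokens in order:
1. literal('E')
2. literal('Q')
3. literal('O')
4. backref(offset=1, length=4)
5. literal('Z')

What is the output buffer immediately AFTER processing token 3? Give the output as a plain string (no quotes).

Token 1: literal('E'). Output: "E"
Token 2: literal('Q'). Output: "EQ"
Token 3: literal('O'). Output: "EQO"

Answer: EQO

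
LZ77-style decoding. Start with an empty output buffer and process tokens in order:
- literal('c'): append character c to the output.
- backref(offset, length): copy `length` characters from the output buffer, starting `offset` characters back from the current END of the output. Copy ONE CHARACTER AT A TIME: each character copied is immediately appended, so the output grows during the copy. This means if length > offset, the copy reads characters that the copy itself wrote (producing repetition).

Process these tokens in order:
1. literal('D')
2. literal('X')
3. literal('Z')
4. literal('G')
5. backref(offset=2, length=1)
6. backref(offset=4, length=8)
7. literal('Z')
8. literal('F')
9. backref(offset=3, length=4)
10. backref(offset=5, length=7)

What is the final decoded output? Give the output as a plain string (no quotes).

Answer: DXZGZXZGZXZGZZFZZFZFZZFZFZ

Derivation:
Token 1: literal('D'). Output: "D"
Token 2: literal('X'). Output: "DX"
Token 3: literal('Z'). Output: "DXZ"
Token 4: literal('G'). Output: "DXZG"
Token 5: backref(off=2, len=1). Copied 'Z' from pos 2. Output: "DXZGZ"
Token 6: backref(off=4, len=8) (overlapping!). Copied 'XZGZXZGZ' from pos 1. Output: "DXZGZXZGZXZGZ"
Token 7: literal('Z'). Output: "DXZGZXZGZXZGZZ"
Token 8: literal('F'). Output: "DXZGZXZGZXZGZZF"
Token 9: backref(off=3, len=4) (overlapping!). Copied 'ZZFZ' from pos 12. Output: "DXZGZXZGZXZGZZFZZFZ"
Token 10: backref(off=5, len=7) (overlapping!). Copied 'FZZFZFZ' from pos 14. Output: "DXZGZXZGZXZGZZFZZFZFZZFZFZ"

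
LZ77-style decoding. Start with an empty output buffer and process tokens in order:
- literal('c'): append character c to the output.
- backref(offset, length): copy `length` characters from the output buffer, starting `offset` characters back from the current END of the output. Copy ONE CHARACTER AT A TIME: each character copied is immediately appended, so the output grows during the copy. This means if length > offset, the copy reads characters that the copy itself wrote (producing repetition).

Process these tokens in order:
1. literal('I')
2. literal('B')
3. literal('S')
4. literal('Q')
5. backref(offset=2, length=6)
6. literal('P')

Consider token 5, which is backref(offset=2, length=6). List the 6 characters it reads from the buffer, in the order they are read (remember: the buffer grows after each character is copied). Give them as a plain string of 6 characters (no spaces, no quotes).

Answer: SQSQSQ

Derivation:
Token 1: literal('I'). Output: "I"
Token 2: literal('B'). Output: "IB"
Token 3: literal('S'). Output: "IBS"
Token 4: literal('Q'). Output: "IBSQ"
Token 5: backref(off=2, len=6). Buffer before: "IBSQ" (len 4)
  byte 1: read out[2]='S', append. Buffer now: "IBSQS"
  byte 2: read out[3]='Q', append. Buffer now: "IBSQSQ"
  byte 3: read out[4]='S', append. Buffer now: "IBSQSQS"
  byte 4: read out[5]='Q', append. Buffer now: "IBSQSQSQ"
  byte 5: read out[6]='S', append. Buffer now: "IBSQSQSQS"
  byte 6: read out[7]='Q', append. Buffer now: "IBSQSQSQSQ"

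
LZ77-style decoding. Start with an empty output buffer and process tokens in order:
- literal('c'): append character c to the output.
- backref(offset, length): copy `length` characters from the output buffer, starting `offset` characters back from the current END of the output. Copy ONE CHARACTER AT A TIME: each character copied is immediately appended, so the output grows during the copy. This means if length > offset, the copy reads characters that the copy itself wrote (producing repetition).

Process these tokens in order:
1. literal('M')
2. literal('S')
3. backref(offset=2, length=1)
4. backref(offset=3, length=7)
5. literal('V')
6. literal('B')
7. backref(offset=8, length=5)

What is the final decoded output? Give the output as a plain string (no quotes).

Answer: MSMMSMMSMMVBSMMSM

Derivation:
Token 1: literal('M'). Output: "M"
Token 2: literal('S'). Output: "MS"
Token 3: backref(off=2, len=1). Copied 'M' from pos 0. Output: "MSM"
Token 4: backref(off=3, len=7) (overlapping!). Copied 'MSMMSMM' from pos 0. Output: "MSMMSMMSMM"
Token 5: literal('V'). Output: "MSMMSMMSMMV"
Token 6: literal('B'). Output: "MSMMSMMSMMVB"
Token 7: backref(off=8, len=5). Copied 'SMMSM' from pos 4. Output: "MSMMSMMSMMVBSMMSM"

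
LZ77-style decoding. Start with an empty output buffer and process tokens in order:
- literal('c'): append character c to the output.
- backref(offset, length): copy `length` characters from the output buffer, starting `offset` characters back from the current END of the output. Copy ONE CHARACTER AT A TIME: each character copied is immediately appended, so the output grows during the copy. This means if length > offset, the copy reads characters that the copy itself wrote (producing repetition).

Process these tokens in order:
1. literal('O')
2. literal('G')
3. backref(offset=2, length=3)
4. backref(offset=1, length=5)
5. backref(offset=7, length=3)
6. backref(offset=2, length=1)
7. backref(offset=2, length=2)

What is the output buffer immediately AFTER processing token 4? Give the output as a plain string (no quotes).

Answer: OGOGOOOOOO

Derivation:
Token 1: literal('O'). Output: "O"
Token 2: literal('G'). Output: "OG"
Token 3: backref(off=2, len=3) (overlapping!). Copied 'OGO' from pos 0. Output: "OGOGO"
Token 4: backref(off=1, len=5) (overlapping!). Copied 'OOOOO' from pos 4. Output: "OGOGOOOOOO"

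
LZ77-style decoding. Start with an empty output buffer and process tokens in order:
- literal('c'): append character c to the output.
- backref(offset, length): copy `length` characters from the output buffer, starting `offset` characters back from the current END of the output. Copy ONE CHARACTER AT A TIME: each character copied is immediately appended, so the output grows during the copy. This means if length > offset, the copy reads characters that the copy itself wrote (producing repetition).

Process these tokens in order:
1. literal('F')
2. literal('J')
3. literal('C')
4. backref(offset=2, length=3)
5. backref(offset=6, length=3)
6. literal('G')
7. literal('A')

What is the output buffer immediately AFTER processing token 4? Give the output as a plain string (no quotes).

Answer: FJCJCJ

Derivation:
Token 1: literal('F'). Output: "F"
Token 2: literal('J'). Output: "FJ"
Token 3: literal('C'). Output: "FJC"
Token 4: backref(off=2, len=3) (overlapping!). Copied 'JCJ' from pos 1. Output: "FJCJCJ"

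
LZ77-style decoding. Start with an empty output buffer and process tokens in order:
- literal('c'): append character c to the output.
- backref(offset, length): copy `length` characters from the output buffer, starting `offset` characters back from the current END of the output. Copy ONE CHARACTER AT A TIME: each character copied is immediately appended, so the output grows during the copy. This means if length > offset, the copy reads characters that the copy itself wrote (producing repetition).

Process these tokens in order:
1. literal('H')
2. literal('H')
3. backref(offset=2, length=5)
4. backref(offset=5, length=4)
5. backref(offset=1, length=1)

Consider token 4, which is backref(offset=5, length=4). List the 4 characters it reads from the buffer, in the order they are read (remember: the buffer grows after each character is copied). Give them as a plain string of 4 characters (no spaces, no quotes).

Answer: HHHH

Derivation:
Token 1: literal('H'). Output: "H"
Token 2: literal('H'). Output: "HH"
Token 3: backref(off=2, len=5) (overlapping!). Copied 'HHHHH' from pos 0. Output: "HHHHHHH"
Token 4: backref(off=5, len=4). Buffer before: "HHHHHHH" (len 7)
  byte 1: read out[2]='H', append. Buffer now: "HHHHHHHH"
  byte 2: read out[3]='H', append. Buffer now: "HHHHHHHHH"
  byte 3: read out[4]='H', append. Buffer now: "HHHHHHHHHH"
  byte 4: read out[5]='H', append. Buffer now: "HHHHHHHHHHH"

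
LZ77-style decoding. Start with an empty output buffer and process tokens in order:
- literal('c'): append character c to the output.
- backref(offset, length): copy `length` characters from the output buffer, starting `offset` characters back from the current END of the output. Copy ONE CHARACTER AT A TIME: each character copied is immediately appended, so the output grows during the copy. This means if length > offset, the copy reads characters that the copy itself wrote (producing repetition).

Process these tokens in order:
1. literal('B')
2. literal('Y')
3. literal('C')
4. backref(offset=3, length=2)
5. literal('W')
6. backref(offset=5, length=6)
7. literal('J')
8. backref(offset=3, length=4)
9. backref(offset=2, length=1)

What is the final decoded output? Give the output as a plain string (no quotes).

Answer: BYCBYWYCBYWYJWYJWJ

Derivation:
Token 1: literal('B'). Output: "B"
Token 2: literal('Y'). Output: "BY"
Token 3: literal('C'). Output: "BYC"
Token 4: backref(off=3, len=2). Copied 'BY' from pos 0. Output: "BYCBY"
Token 5: literal('W'). Output: "BYCBYW"
Token 6: backref(off=5, len=6) (overlapping!). Copied 'YCBYWY' from pos 1. Output: "BYCBYWYCBYWY"
Token 7: literal('J'). Output: "BYCBYWYCBYWYJ"
Token 8: backref(off=3, len=4) (overlapping!). Copied 'WYJW' from pos 10. Output: "BYCBYWYCBYWYJWYJW"
Token 9: backref(off=2, len=1). Copied 'J' from pos 15. Output: "BYCBYWYCBYWYJWYJWJ"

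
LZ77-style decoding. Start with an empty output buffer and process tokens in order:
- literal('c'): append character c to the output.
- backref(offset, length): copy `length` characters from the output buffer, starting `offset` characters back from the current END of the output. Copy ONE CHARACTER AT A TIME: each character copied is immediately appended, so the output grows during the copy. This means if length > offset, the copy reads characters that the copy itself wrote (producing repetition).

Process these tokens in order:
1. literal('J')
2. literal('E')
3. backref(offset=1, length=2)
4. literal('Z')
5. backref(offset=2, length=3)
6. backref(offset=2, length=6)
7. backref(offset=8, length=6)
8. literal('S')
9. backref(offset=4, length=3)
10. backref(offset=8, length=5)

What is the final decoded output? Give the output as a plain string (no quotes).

Answer: JEEEZEZEZEZEZEZEZEZESEZEZEZES

Derivation:
Token 1: literal('J'). Output: "J"
Token 2: literal('E'). Output: "JE"
Token 3: backref(off=1, len=2) (overlapping!). Copied 'EE' from pos 1. Output: "JEEE"
Token 4: literal('Z'). Output: "JEEEZ"
Token 5: backref(off=2, len=3) (overlapping!). Copied 'EZE' from pos 3. Output: "JEEEZEZE"
Token 6: backref(off=2, len=6) (overlapping!). Copied 'ZEZEZE' from pos 6. Output: "JEEEZEZEZEZEZE"
Token 7: backref(off=8, len=6). Copied 'ZEZEZE' from pos 6. Output: "JEEEZEZEZEZEZEZEZEZE"
Token 8: literal('S'). Output: "JEEEZEZEZEZEZEZEZEZES"
Token 9: backref(off=4, len=3). Copied 'EZE' from pos 17. Output: "JEEEZEZEZEZEZEZEZEZESEZE"
Token 10: backref(off=8, len=5). Copied 'ZEZES' from pos 16. Output: "JEEEZEZEZEZEZEZEZEZESEZEZEZES"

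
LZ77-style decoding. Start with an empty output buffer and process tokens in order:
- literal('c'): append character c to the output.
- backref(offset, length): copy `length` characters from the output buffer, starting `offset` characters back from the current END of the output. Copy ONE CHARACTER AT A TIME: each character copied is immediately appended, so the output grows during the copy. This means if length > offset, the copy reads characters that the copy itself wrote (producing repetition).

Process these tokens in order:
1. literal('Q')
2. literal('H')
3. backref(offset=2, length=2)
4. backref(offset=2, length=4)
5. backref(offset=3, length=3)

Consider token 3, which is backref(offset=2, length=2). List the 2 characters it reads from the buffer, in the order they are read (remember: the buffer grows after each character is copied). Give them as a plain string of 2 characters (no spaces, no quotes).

Answer: QH

Derivation:
Token 1: literal('Q'). Output: "Q"
Token 2: literal('H'). Output: "QH"
Token 3: backref(off=2, len=2). Buffer before: "QH" (len 2)
  byte 1: read out[0]='Q', append. Buffer now: "QHQ"
  byte 2: read out[1]='H', append. Buffer now: "QHQH"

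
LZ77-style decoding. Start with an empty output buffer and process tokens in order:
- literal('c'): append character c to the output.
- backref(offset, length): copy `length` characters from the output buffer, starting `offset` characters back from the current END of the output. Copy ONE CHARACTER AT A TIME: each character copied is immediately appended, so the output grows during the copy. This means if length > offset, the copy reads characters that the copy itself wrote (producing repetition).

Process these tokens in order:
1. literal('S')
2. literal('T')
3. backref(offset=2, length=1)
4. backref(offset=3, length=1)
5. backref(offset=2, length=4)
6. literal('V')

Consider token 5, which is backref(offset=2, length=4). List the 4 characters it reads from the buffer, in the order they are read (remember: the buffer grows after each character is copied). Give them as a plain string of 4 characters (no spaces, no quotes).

Answer: SSSS

Derivation:
Token 1: literal('S'). Output: "S"
Token 2: literal('T'). Output: "ST"
Token 3: backref(off=2, len=1). Copied 'S' from pos 0. Output: "STS"
Token 4: backref(off=3, len=1). Copied 'S' from pos 0. Output: "STSS"
Token 5: backref(off=2, len=4). Buffer before: "STSS" (len 4)
  byte 1: read out[2]='S', append. Buffer now: "STSSS"
  byte 2: read out[3]='S', append. Buffer now: "STSSSS"
  byte 3: read out[4]='S', append. Buffer now: "STSSSSS"
  byte 4: read out[5]='S', append. Buffer now: "STSSSSSS"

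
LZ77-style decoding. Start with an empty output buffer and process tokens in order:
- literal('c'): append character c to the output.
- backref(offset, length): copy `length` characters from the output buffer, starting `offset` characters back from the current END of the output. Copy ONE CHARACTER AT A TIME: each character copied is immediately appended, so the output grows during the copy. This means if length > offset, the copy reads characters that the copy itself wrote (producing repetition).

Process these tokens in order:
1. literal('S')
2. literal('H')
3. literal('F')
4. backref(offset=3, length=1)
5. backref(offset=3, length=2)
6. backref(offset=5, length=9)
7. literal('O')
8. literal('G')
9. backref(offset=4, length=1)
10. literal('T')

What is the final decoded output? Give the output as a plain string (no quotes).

Answer: SHFSHFHFSHFHFSHOGST

Derivation:
Token 1: literal('S'). Output: "S"
Token 2: literal('H'). Output: "SH"
Token 3: literal('F'). Output: "SHF"
Token 4: backref(off=3, len=1). Copied 'S' from pos 0. Output: "SHFS"
Token 5: backref(off=3, len=2). Copied 'HF' from pos 1. Output: "SHFSHF"
Token 6: backref(off=5, len=9) (overlapping!). Copied 'HFSHFHFSH' from pos 1. Output: "SHFSHFHFSHFHFSH"
Token 7: literal('O'). Output: "SHFSHFHFSHFHFSHO"
Token 8: literal('G'). Output: "SHFSHFHFSHFHFSHOG"
Token 9: backref(off=4, len=1). Copied 'S' from pos 13. Output: "SHFSHFHFSHFHFSHOGS"
Token 10: literal('T'). Output: "SHFSHFHFSHFHFSHOGST"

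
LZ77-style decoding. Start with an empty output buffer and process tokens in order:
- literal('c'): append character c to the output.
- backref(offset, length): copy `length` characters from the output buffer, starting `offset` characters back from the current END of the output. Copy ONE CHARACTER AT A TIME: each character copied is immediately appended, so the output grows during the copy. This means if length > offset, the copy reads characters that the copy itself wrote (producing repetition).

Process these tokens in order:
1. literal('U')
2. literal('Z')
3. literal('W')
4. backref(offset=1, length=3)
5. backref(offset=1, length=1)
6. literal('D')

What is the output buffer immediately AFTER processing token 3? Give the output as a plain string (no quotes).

Token 1: literal('U'). Output: "U"
Token 2: literal('Z'). Output: "UZ"
Token 3: literal('W'). Output: "UZW"

Answer: UZW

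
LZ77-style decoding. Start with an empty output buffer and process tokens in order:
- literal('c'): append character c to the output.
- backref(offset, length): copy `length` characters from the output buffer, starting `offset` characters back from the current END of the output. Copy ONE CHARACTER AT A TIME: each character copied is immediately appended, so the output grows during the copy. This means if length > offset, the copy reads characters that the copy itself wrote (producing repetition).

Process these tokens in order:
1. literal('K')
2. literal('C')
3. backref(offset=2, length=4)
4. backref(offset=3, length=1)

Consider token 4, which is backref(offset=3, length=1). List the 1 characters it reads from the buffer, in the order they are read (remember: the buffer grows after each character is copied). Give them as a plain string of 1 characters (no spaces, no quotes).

Token 1: literal('K'). Output: "K"
Token 2: literal('C'). Output: "KC"
Token 3: backref(off=2, len=4) (overlapping!). Copied 'KCKC' from pos 0. Output: "KCKCKC"
Token 4: backref(off=3, len=1). Buffer before: "KCKCKC" (len 6)
  byte 1: read out[3]='C', append. Buffer now: "KCKCKCC"

Answer: C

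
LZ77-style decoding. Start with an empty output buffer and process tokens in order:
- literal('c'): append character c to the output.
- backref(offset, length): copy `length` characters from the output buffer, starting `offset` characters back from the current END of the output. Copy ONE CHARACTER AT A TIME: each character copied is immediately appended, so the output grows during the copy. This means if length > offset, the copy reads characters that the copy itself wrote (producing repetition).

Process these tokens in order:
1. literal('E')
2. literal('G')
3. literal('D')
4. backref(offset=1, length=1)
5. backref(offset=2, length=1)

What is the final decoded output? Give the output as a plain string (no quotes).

Answer: EGDDD

Derivation:
Token 1: literal('E'). Output: "E"
Token 2: literal('G'). Output: "EG"
Token 3: literal('D'). Output: "EGD"
Token 4: backref(off=1, len=1). Copied 'D' from pos 2. Output: "EGDD"
Token 5: backref(off=2, len=1). Copied 'D' from pos 2. Output: "EGDDD"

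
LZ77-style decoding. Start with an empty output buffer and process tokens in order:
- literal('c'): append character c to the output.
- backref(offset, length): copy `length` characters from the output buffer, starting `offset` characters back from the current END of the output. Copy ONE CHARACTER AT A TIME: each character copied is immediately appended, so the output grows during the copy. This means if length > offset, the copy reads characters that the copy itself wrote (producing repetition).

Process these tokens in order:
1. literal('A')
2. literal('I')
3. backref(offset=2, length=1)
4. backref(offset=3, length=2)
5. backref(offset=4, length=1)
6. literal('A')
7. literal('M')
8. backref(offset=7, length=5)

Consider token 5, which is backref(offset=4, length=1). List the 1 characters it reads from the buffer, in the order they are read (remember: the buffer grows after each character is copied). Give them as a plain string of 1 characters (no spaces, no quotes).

Answer: I

Derivation:
Token 1: literal('A'). Output: "A"
Token 2: literal('I'). Output: "AI"
Token 3: backref(off=2, len=1). Copied 'A' from pos 0. Output: "AIA"
Token 4: backref(off=3, len=2). Copied 'AI' from pos 0. Output: "AIAAI"
Token 5: backref(off=4, len=1). Buffer before: "AIAAI" (len 5)
  byte 1: read out[1]='I', append. Buffer now: "AIAAII"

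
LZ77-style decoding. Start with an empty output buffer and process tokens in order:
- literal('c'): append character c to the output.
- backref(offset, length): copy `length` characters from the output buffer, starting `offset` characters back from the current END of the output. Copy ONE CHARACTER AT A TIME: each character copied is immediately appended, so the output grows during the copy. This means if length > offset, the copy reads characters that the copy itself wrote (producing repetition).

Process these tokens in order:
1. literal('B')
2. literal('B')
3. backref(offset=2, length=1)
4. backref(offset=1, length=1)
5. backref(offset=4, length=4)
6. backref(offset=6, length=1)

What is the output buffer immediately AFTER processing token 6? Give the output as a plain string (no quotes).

Answer: BBBBBBBBB

Derivation:
Token 1: literal('B'). Output: "B"
Token 2: literal('B'). Output: "BB"
Token 3: backref(off=2, len=1). Copied 'B' from pos 0. Output: "BBB"
Token 4: backref(off=1, len=1). Copied 'B' from pos 2. Output: "BBBB"
Token 5: backref(off=4, len=4). Copied 'BBBB' from pos 0. Output: "BBBBBBBB"
Token 6: backref(off=6, len=1). Copied 'B' from pos 2. Output: "BBBBBBBBB"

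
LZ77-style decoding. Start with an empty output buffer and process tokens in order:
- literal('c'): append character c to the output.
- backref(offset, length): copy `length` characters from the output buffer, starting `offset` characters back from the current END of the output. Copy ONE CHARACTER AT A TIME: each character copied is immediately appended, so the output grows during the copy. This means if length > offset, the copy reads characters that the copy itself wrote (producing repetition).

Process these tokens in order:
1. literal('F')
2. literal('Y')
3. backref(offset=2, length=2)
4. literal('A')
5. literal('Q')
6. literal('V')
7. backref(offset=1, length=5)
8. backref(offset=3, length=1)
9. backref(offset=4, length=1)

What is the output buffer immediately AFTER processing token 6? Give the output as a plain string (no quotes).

Answer: FYFYAQV

Derivation:
Token 1: literal('F'). Output: "F"
Token 2: literal('Y'). Output: "FY"
Token 3: backref(off=2, len=2). Copied 'FY' from pos 0. Output: "FYFY"
Token 4: literal('A'). Output: "FYFYA"
Token 5: literal('Q'). Output: "FYFYAQ"
Token 6: literal('V'). Output: "FYFYAQV"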